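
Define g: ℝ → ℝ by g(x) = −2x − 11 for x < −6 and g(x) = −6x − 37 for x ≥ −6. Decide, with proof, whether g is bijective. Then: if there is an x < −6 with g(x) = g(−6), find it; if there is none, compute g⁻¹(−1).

Both pieces are strictly decreasing (slopes −2 and −6), so each is injective on its own interval.
The left piece maps (−∞, −6) onto (1, ∞); the right piece maps [−6, ∞) onto (−∞, −1].
The images leave a gap (1 has no preimage), so g is not surjective, hence not bijective.
Because the two images are disjoint, no x < −6 has g(x) = g(−6), so we compute g⁻¹(−1): −1 lies in (−∞, −1], so solve −6x − 37 = −1: x = (−1 + 37)/(−6) = −6.

-6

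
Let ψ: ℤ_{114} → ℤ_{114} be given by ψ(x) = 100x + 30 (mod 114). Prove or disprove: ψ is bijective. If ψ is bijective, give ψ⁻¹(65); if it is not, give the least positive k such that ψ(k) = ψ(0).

57

We have gcd(100, 114) = 2 > 1. Taking a = 0 and b = 57: ψ(0) = 30 and ψ(57) = 100·57 + 30 = 5730 ≡ 30 (mod 114).
So ψ(0) = ψ(57) while 0 ≠ 57, so ψ is not injective, hence not bijective.
Since ψ is not bijective, we find the least positive k with ψ(k) = ψ(0): this means 100k ≡ 0 (mod 114), i.e. 114 ∣ 100k. Since gcd(100, 114) = 2, dividing through by 2 this holds exactly when 57 ∣ 50k, and as gcd(50, 57) = 1, exactly when 57 ∣ k.
The smallest positive such k is 57.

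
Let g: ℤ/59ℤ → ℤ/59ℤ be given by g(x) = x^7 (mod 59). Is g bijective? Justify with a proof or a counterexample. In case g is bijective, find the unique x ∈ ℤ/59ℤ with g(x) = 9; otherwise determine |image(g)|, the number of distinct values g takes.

5

Since 59 is prime, the nonzero elements of ℤ/59ℤ form a cyclic group of order 58.
As gcd(7, 58) = 1, raising to the 7th power is a bijection on this group: if a^7 ≡ b^7 then (ab^{−1})^7 = 1, and the only element of order dividing gcd(7, 58) = 1 is 1, so a = b.
With g(0) = 0 this makes g injective on all of ℤ/59ℤ, hence bijective (finite equal-size domain and codomain). In particular g is bijective.
Since g is bijective, we find the preimage of 9. The inverse of x ↦ x^7 on (ℤ/59ℤ)^× is x ↦ x^25, because 7·25 = 175 = 3·58 + 1 ≡ 1 (mod 58) and x^{58} = 1 for x ≠ 0 (Fermat). So g⁻¹(9) = 9^25 mod 59.
Repeated squaring mod 59: 9^1 ≡ 9, 9^2 ≡ 9² = 81 ≡ 22, 9^4 ≡ 22² = 484 ≡ 12, 9^8 ≡ 12² = 144 ≡ 26, 9^16 ≡ 26² = 676 ≡ 27. Since 25 = 16 + 8 + 1, 9^25 ≡ 27·26·9: 27·26 = 702 ≡ 53, then 53·9 = 477 ≡ 5. So 9^25 ≡ 5 (mod 59).
Hence g⁻¹(9) = 5.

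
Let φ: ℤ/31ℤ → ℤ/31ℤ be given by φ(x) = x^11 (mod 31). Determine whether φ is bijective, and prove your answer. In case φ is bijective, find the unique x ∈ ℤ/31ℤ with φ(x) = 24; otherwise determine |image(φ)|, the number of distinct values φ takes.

11

Since 31 is prime, the nonzero elements of ℤ/31ℤ form a cyclic group of order 30.
As gcd(11, 30) = 1, raising to the 11th power is a bijection on this group: if a^11 ≡ b^11 then (ab^{−1})^11 = 1, and the only element of order dividing gcd(11, 30) = 1 is 1, so a = b.
With φ(0) = 0 this makes φ injective on all of ℤ/31ℤ, hence bijective (finite equal-size domain and codomain). In particular φ is bijective.
Since φ is bijective, we find the preimage of 24. The inverse of x ↦ x^11 on (ℤ/31ℤ)^× is x ↦ x^11, because 11·11 = 121 = 4·30 + 1 ≡ 1 (mod 30) and x^{30} = 1 for x ≠ 0 (Fermat). So φ⁻¹(24) = 24^11 mod 31.
Repeated squaring mod 31: 24^1 ≡ 24, 24^2 ≡ 24² = 576 ≡ 18, 24^4 ≡ 18² = 324 ≡ 14, 24^8 ≡ 14² = 196 ≡ 10. Since 11 = 8 + 2 + 1, 24^11 ≡ 10·18·24: 10·18 = 180 ≡ 25, then 25·24 = 600 ≡ 11. So 24^11 ≡ 11 (mod 31).
Hence φ⁻¹(24) = 11.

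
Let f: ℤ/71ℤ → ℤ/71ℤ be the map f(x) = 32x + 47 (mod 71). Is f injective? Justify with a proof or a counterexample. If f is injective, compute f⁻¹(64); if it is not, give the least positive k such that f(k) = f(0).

56

Suppose f(u) = f(v) in ℤ/71ℤ. Then 32u + 47 ≡ 32v + 47 (mod 71), therefore 32(u − v) ≡ 0 (mod 71).
Since gcd(32, 71) = 1, 32 is invertible modulo 71, therefore u − v ≡ 0 (mod 71), i.e. u = v.
So f is injective.
We now compute 32⁻¹ mod 71 explicitly. Euclid's algorithm: 71 = 2·32 + 7, 32 = 4·7 + 4, 7 = 1·4 + 3, 4 = 1·3 + 1; back-substituting gives 1 = 20·32 − 9·71, so 32⁻¹ ≡ 20 (mod 71).
Since f is injective, we compute f⁻¹(64): solve 32x + 47 ≡ 64 (mod 71), i.e. 32x ≡ 17 (mod 71).
Multiplying by 32⁻¹ = 20 gives x ≡ 20·17 = 340 = 4·71 + 56 ≡ 56 (mod 71).
Check: f(56) = 32·56 + 47 = 1839 = 25·71 + 64 ≡ 64 (mod 71).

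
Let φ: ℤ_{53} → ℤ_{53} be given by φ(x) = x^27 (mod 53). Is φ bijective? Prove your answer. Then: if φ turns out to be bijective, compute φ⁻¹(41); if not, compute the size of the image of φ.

Since 53 is prime, the nonzero elements of ℤ_{53} form a cyclic group of order 52.
As gcd(27, 52) = 1, raising to the 27th power is a bijection on this group: if x_1^27 ≡ x_2^27 then (x_1x_2^{−1})^27 = 1, and the only element of order dividing gcd(27, 52) = 1 is 1, so x_1 = x_2.
With φ(0) = 0 this makes φ injective on all of ℤ_{53}, hence bijective (finite equal-size domain and codomain). In particular φ is bijective.
Since φ is bijective, we find the preimage of 41. The inverse of x ↦ x^27 on (ℤ_{53})^× is x ↦ x^27, because 27·27 = 729 = 14·52 + 1 ≡ 1 (mod 52) and x^{52} = 1 for x ≠ 0 (Fermat). So φ⁻¹(41) = 41^27 mod 53.
Repeated squaring mod 53: 41^1 ≡ 41, 41^2 ≡ 41² = 1681 ≡ 38, 41^4 ≡ 38² = 1444 ≡ 13, 41^8 ≡ 13² = 169 ≡ 10, 41^16 ≡ 10² = 100 ≡ 47. Since 27 = 16 + 8 + 2 + 1, 41^27 ≡ 47·10·38·41: 47·10 = 470 ≡ 46, then 46·38 = 1748 ≡ 52, then 52·41 = 2132 ≡ 12. So 41^27 ≡ 12 (mod 53).
Hence φ⁻¹(41) = 12.

12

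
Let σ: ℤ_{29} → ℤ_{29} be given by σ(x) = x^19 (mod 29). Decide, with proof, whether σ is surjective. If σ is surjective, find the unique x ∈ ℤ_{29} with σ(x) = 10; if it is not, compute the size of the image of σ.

14

Since 29 is prime, the nonzero elements of ℤ_{29} form a cyclic group of order 28.
As gcd(19, 28) = 1, raising to the 19th power is a bijection on this group: if s^19 ≡ t^19 then (st^{−1})^19 = 1, and the only element of order dividing gcd(19, 28) = 1 is 1, so s = t.
With σ(0) = 0 this makes σ injective on all of ℤ_{29}, hence bijective (finite equal-size domain and codomain). In particular σ is surjective.
Since σ is surjective, we find the preimage of 10. The inverse of x ↦ x^19 on (ℤ_{29})^× is x ↦ x^3, because 19·3 = 57 = 2·28 + 1 ≡ 1 (mod 28) and x^{28} = 1 for x ≠ 0 (Fermat). So σ⁻¹(10) = 10^3 mod 29.
Repeated squaring mod 29: 10^1 ≡ 10, 10^2 ≡ 10² = 100 ≡ 13. Since 3 = 2 + 1, 10^3 ≡ 13·10: 13·10 = 130 ≡ 14. So 10^3 ≡ 14 (mod 29).
Hence σ⁻¹(10) = 14.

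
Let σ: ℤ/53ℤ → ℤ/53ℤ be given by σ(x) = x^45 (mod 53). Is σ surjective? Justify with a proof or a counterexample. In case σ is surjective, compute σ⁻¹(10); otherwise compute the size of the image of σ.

44

Since 53 is prime, the nonzero elements of ℤ/53ℤ form a cyclic group of order 52.
As gcd(45, 52) = 1, raising to the 45th power is a bijection on this group: if a^45 ≡ b^45 then (ab^{−1})^45 = 1, and the only element of order dividing gcd(45, 52) = 1 is 1, so a = b.
With σ(0) = 0 this makes σ injective on all of ℤ/53ℤ, hence bijective (finite equal-size domain and codomain). In particular σ is surjective.
Since σ is surjective, we find the preimage of 10. The inverse of x ↦ x^45 on (ℤ/53ℤ)^× is x ↦ x^37, because 45·37 = 1665 = 32·52 + 1 ≡ 1 (mod 52) and x^{52} = 1 for x ≠ 0 (Fermat). So σ⁻¹(10) = 10^37 mod 53.
Repeated squaring mod 53: 10^1 ≡ 10, 10^2 ≡ 10² = 100 ≡ 47, 10^4 ≡ 47² = 2209 ≡ 36, 10^8 ≡ 36² = 1296 ≡ 24, 10^16 ≡ 24² = 576 ≡ 46, 10^32 ≡ 46² = 2116 ≡ 49. Since 37 = 32 + 4 + 1, 10^37 ≡ 49·36·10: 49·36 = 1764 ≡ 15, then 15·10 = 150 ≡ 44. So 10^37 ≡ 44 (mod 53).
Hence σ⁻¹(10) = 44.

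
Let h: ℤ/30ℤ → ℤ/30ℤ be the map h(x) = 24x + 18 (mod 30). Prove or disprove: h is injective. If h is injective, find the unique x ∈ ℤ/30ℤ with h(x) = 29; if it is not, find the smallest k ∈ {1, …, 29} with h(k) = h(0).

5

We have gcd(24, 30) = 6 > 1. Taking a = 0 and b = 5: h(0) = 18 and h(5) = 24·5 + 18 = 138 ≡ 18 (mod 30).
So h(0) = h(5) while 0 ≠ 5, therefore h is not injective.
Since h is not injective, we find the least positive k with h(k) = h(0): this means 24k ≡ 0 (mod 30), i.e. 30 ∣ 24k. Since gcd(24, 30) = 6, dividing through by 6 this holds exactly when 5 ∣ 4k, and as gcd(4, 5) = 1, exactly when 5 ∣ k.
The smallest positive such k is 5.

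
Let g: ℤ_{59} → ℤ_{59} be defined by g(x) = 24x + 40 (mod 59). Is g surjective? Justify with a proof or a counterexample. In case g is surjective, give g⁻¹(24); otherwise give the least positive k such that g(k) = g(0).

19

Since gcd(24, 59) = 1, 24 is invertible modulo 59. Euclid's algorithm: 59 = 2·24 + 11, 24 = 2·11 + 2, 11 = 5·2 + 1; back-substituting gives 1 = 32·24 − 13·59, so 24⁻¹ ≡ 32 (mod 59).
Then y ↦ 32(y − 40) is a two-sided inverse to g, so every y ∈ ℤ_{59} has a preimage.
Therefore g is surjective.
Since g is surjective, we compute g⁻¹(24): solve 24x + 40 ≡ 24 (mod 59), i.e. 24x ≡ 43 (mod 59).
Multiplying by 24⁻¹ = 32 gives x ≡ 32·43 = 1376 = 23·59 + 19 ≡ 19 (mod 59).
Check: g(19) = 24·19 + 40 = 496 = 8·59 + 24 ≡ 24 (mod 59).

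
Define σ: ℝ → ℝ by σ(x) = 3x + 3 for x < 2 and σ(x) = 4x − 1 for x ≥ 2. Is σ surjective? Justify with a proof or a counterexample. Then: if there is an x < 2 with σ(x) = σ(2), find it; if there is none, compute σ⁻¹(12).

4/3

Both pieces are strictly increasing (slopes 3 and 4), so each is injective on its own interval.
The left piece maps (−∞, 2) onto (−∞, 9); the right piece maps [2, ∞) onto [7, ∞).
The union (−∞, 9) ∪ [7, ∞) covers ℝ, so σ is surjective.
For the follow-up: the images overlap, so an x < 2 with σ(x) = σ(2) exists. σ(2) = 7; solving 3x + 3 = 7 for x < 2 gives x = (7 − 3)/3 = 4/3.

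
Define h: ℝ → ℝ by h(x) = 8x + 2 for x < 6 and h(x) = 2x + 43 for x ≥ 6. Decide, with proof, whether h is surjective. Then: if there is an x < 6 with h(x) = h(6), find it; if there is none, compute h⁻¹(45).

Both pieces are strictly increasing (slopes 8 and 2), so each is injective on its own interval.
The left piece maps (−∞, 6) onto (−∞, 50); the right piece maps [6, ∞) onto [55, ∞).
The union (−∞, 50) ∪ [55, ∞) omits the interval between 50 and 55; in particular 50 has no preimage. So h is not surjective.
Because the two images are disjoint, no x < 6 has h(x) = h(6), so we compute h⁻¹(45): 45 lies in (−∞, 50), so solve 8x + 2 = 45: x = (45 − 2)/8 = 43/8.

43/8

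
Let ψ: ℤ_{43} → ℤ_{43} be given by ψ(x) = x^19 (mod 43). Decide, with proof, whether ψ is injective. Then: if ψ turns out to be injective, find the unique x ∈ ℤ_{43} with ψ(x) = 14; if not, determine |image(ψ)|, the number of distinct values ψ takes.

Since 43 is prime, the nonzero elements of ℤ_{43} form a cyclic group of order 42.
As gcd(19, 42) = 1, raising to the 19th power is a bijection on this group: if u^19 ≡ v^19 then (uv^{−1})^19 = 1, and the only element of order dividing gcd(19, 42) = 1 is 1, so u = v.
With ψ(0) = 0 this makes ψ injective on all of ℤ_{43}, hence bijective (finite equal-size domain and codomain). In particular ψ is injective.
Since ψ is injective, we find the preimage of 14. The inverse of x ↦ x^19 on (ℤ_{43})^× is x ↦ x^31, because 19·31 = 589 = 14·42 + 1 ≡ 1 (mod 42) and x^{42} = 1 for x ≠ 0 (Fermat). So ψ⁻¹(14) = 14^31 mod 43.
Repeated squaring mod 43: 14^1 ≡ 14, 14^2 ≡ 14² = 196 ≡ 24, 14^4 ≡ 24² = 576 ≡ 17, 14^8 ≡ 17² = 289 ≡ 31, 14^16 ≡ 31² = 961 ≡ 15. Since 31 = 16 + 8 + 4 + 2 + 1, 14^31 ≡ 15·31·17·24·14: 15·31 = 465 ≡ 35, then 35·17 = 595 ≡ 36, then 36·24 = 864 ≡ 4, then 4·14 = 56 ≡ 13. So 14^31 ≡ 13 (mod 43).
Hence ψ⁻¹(14) = 13.

13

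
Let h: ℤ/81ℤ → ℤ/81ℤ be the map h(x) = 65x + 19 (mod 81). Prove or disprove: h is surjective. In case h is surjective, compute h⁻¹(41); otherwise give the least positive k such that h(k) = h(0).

Recall that surjectivity means every element of the codomain has a preimage under h.
Since gcd(65, 81) = 1, 65 is invertible modulo 81. Euclid's algorithm: 81 = 1·65 + 16, 65 = 4·16 + 1; back-substituting gives 1 = 5·65 − 4·81, so 65⁻¹ ≡ 5 (mod 81).
Then y ↦ 5(y − 19) is a two-sided inverse to h, so every y ∈ ℤ/81ℤ has a preimage.
So h is surjective.
Since h is surjective, we compute h⁻¹(41): solve 65x + 19 ≡ 41 (mod 81), i.e. 65x ≡ 22 (mod 81).
Multiplying by 65⁻¹ = 5 gives x ≡ 5·22 = 110 = 1·81 + 29 ≡ 29 (mod 81).
Check: h(29) = 65·29 + 19 = 1904 = 23·81 + 41 ≡ 41 (mod 81).

29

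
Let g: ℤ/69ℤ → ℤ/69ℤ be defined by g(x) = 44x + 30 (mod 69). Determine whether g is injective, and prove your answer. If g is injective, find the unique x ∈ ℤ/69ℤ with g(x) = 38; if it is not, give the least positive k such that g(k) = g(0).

19

By definition, injectivity means: for all a, b in the domain, g(a) = g(b) implies a = b.
If g(a) = g(b), then 44a ≡ 44b (mod 69). Because gcd(44, 69) = 1, we may cancel 44 to get a ≡ b (mod 69).
So g is injective.
We now compute 44⁻¹ mod 69 explicitly. Euclid's algorithm: 69 = 1·44 + 25, 44 = 1·25 + 19, 25 = 1·19 + 6, 19 = 3·6 + 1; back-substituting gives 1 = 11·44 − 7·69, so 44⁻¹ ≡ 11 (mod 69).
Since g is injective, we find g⁻¹(38): we need 44x ≡ 38 − 30 ≡ 8 (mod 69). Using 44⁻¹ = 11: x ≡ 11·8 = 88 = 1·69 + 19, so x = 19.
Check: g(19) = 44·19 + 30 = 866 = 12·69 + 38 ≡ 38 (mod 69).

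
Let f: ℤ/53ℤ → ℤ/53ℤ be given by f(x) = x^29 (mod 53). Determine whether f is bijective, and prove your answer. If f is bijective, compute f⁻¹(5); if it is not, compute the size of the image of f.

22

Since 53 is prime, the nonzero elements of ℤ/53ℤ form a cyclic group of order 52.
As gcd(29, 52) = 1, raising to the 29th power is a bijection on this group: if x_1^29 ≡ x_2^29 then (x_1x_2^{−1})^29 = 1, and the only element of order dividing gcd(29, 52) = 1 is 1, so x_1 = x_2.
With f(0) = 0 this makes f injective on all of ℤ/53ℤ, hence bijective (finite equal-size domain and codomain). In particular f is bijective.
Since f is bijective, we find the preimage of 5. The inverse of x ↦ x^29 on (ℤ/53ℤ)^× is x ↦ x^9, because 29·9 = 261 = 5·52 + 1 ≡ 1 (mod 52) and x^{52} = 1 for x ≠ 0 (Fermat). So f⁻¹(5) = 5^9 mod 53.
Repeated squaring mod 53: 5^1 ≡ 5, 5^2 ≡ 5² = 25, 5^4 ≡ 25² = 625 ≡ 42, 5^8 ≡ 42² = 1764 ≡ 15. Since 9 = 8 + 1, 5^9 ≡ 15·5: 15·5 = 75 ≡ 22. So 5^9 ≡ 22 (mod 53).
Hence f⁻¹(5) = 22.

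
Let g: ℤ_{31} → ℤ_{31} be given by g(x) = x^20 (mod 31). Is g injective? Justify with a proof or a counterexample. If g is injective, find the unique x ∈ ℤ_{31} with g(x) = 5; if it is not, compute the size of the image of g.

4

g(1) = 1^20 = 1.
g(2): Repeated squaring mod 31: 2^1 ≡ 2, 2^2 ≡ 2² = 4, 2^4 ≡ 4² = 16, 2^8 ≡ 16² = 256 ≡ 8, 2^16 ≡ 8² = 64 ≡ 2. Since 20 = 16 + 4, 2^20 ≡ 2·16: 2·16 = 32 ≡ 1. So 2^20 ≡ 1 (mod 31).
So g(1) = g(2) = 1 while 1 ≠ 2, therefore g is not injective.
Since g is not injective, we determine |image(g)|. Computing x^20 mod 31 for each x (by repeated squaring, reducing mod 31 at every step), the values g(0), g(1), …, g(30) are: 0, 1, 1, 5, 1, 25, 5, 5, 1, 25, 25, 25, 5, 25, 5, 1, 1, 5, 25, 5, 25, 25, 25, 1, 5, 5, 25, 1, 5, 1, 1.
The distinct values are {0, 1, 5, 25}; there are 4 of them.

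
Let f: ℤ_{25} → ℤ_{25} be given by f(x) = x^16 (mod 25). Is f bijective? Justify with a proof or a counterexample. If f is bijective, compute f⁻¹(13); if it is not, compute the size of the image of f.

f(3): Repeated squaring mod 25: 3^1 ≡ 3, 3^2 ≡ 3² = 9, 3^4 ≡ 9² = 81 ≡ 6, 3^8 ≡ 6² = 36 ≡ 11, 3^16 ≡ 11² = 121 ≡ 21. So 3^16 ≡ 21 (mod 25).
f(4): Repeated squaring mod 25: 4^1 ≡ 4, 4^2 ≡ 4² = 16, 4^4 ≡ 16² = 256 ≡ 6, 4^8 ≡ 6² = 36 ≡ 11, 4^16 ≡ 11² = 121 ≡ 21. So 4^16 ≡ 21 (mod 25).
So f(3) = f(4) = 21 while 3 ≠ 4, therefore f is not injective, hence not bijective.
Since f is not bijective, we determine |image(f)|. Computing x^16 mod 25 for each x (by repeated squaring, reducing mod 25 at every step), the values f(0), f(1), …, f(24) are: 0, 1, 11, 21, 21, 0, 6, 1, 6, 16, 0, 11, 16, 16, 11, 0, 16, 6, 1, 6, 0, 21, 21, 11, 1.
The distinct values are {0, 1, 6, 11, 16, 21}; there are 6 of them.

6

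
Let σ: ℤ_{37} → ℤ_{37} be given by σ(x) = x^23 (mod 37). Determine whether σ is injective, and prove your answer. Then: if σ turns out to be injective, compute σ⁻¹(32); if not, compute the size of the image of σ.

Since 37 is prime, the nonzero elements of ℤ_{37} form a cyclic group of order 36.
As gcd(23, 36) = 1, raising to the 23rd power is a bijection on this group: if x_1^23 ≡ x_2^23 then (x_1x_2^{−1})^23 = 1, and the only element of order dividing gcd(23, 36) = 1 is 1, so x_1 = x_2.
With σ(0) = 0 this makes σ injective on all of ℤ_{37}, hence bijective (finite equal-size domain and codomain). In particular σ is injective.
Since σ is injective, we find the preimage of 32. The inverse of x ↦ x^23 on (ℤ_{37})^× is x ↦ x^11, because 23·11 = 253 = 7·36 + 1 ≡ 1 (mod 36) and x^{36} = 1 for x ≠ 0 (Fermat). So σ⁻¹(32) = 32^11 mod 37.
Repeated squaring mod 37: 32^1 ≡ 32, 32^2 ≡ 32² = 1024 ≡ 25, 32^4 ≡ 25² = 625 ≡ 33, 32^8 ≡ 33² = 1089 ≡ 16. Since 11 = 8 + 2 + 1, 32^11 ≡ 16·25·32: 16·25 = 400 ≡ 30, then 30·32 = 960 ≡ 35. So 32^11 ≡ 35 (mod 37).
Hence σ⁻¹(32) = 35.

35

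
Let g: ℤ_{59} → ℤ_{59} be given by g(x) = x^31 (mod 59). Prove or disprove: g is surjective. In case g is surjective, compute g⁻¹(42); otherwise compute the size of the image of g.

31

Since 59 is prime, the nonzero elements of ℤ_{59} form a cyclic group of order 58.
As gcd(31, 58) = 1, raising to the 31st power is a bijection on this group: if a^31 ≡ b^31 then (ab^{−1})^31 = 1, and the only element of order dividing gcd(31, 58) = 1 is 1, so a = b.
With g(0) = 0 this makes g injective on all of ℤ_{59}, hence bijective (finite equal-size domain and codomain). In particular g is surjective.
Since g is surjective, we find the preimage of 42. The inverse of x ↦ x^31 on (ℤ_{59})^× is x ↦ x^15, because 31·15 = 465 = 8·58 + 1 ≡ 1 (mod 58) and x^{58} = 1 for x ≠ 0 (Fermat). So g⁻¹(42) = 42^15 mod 59.
Repeated squaring mod 59: 42^1 ≡ 42, 42^2 ≡ 42² = 1764 ≡ 53, 42^4 ≡ 53² = 2809 ≡ 36, 42^8 ≡ 36² = 1296 ≡ 57. Since 15 = 8 + 4 + 2 + 1, 42^15 ≡ 57·36·53·42: 57·36 = 2052 ≡ 46, then 46·53 = 2438 ≡ 19, then 19·42 = 798 ≡ 31. So 42^15 ≡ 31 (mod 59).
Hence g⁻¹(42) = 31.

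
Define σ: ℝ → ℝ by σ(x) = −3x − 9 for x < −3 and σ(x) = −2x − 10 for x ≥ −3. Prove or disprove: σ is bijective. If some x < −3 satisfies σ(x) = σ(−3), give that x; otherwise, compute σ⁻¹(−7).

-3/2

Both pieces are strictly decreasing (slopes −3 and −2), so each is injective on its own interval.
The left piece maps (−∞, −3) onto (0, ∞); the right piece maps [−3, ∞) onto (−∞, −4].
The images leave a gap (0 has no preimage), so σ is not surjective, hence not bijective.
Because the two images are disjoint, no x < −3 has σ(x) = σ(−3), so we compute σ⁻¹(−7): −7 lies in (−∞, −4], so solve −2x − 10 = −7: x = (−7 + 10)/(−2) = −3/2.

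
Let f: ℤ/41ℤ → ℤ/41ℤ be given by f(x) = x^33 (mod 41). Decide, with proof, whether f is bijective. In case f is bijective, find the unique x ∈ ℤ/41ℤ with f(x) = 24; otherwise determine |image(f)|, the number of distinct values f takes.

35

Since 41 is prime, the nonzero elements of ℤ/41ℤ form a cyclic group of order 40.
As gcd(33, 40) = 1, raising to the 33rd power is a bijection on this group: if s^33 ≡ t^33 then (st^{−1})^33 = 1, and the only element of order dividing gcd(33, 40) = 1 is 1, so s = t.
With f(0) = 0 this makes f injective on all of ℤ/41ℤ, hence bijective (finite equal-size domain and codomain). In particular f is bijective.
Since f is bijective, we find the preimage of 24. The inverse of x ↦ x^33 on (ℤ/41ℤ)^× is x ↦ x^17, because 33·17 = 561 = 14·40 + 1 ≡ 1 (mod 40) and x^{40} = 1 for x ≠ 0 (Fermat). So f⁻¹(24) = 24^17 mod 41.
Repeated squaring mod 41: 24^1 ≡ 24, 24^2 ≡ 24² = 576 ≡ 2, 24^4 ≡ 2² = 4, 24^8 ≡ 4² = 16, 24^16 ≡ 16² = 256 ≡ 10. Since 17 = 16 + 1, 24^17 ≡ 10·24: 10·24 = 240 ≡ 35. So 24^17 ≡ 35 (mod 41).
Hence f⁻¹(24) = 35.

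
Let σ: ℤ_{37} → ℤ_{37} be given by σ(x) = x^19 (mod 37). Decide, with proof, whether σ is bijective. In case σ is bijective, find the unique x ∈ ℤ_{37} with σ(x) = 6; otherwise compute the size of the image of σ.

31

Since 37 is prime, the nonzero elements of ℤ_{37} form a cyclic group of order 36.
As gcd(19, 36) = 1, raising to the 19th power is a bijection on this group: if u^19 ≡ v^19 then (uv^{−1})^19 = 1, and the only element of order dividing gcd(19, 36) = 1 is 1, so u = v.
With σ(0) = 0 this makes σ injective on all of ℤ_{37}, hence bijective (finite equal-size domain and codomain). In particular σ is bijective.
Since σ is bijective, we find the preimage of 6. The inverse of x ↦ x^19 on (ℤ_{37})^× is x ↦ x^19, because 19·19 = 361 = 10·36 + 1 ≡ 1 (mod 36) and x^{36} = 1 for x ≠ 0 (Fermat). So σ⁻¹(6) = 6^19 mod 37.
Repeated squaring mod 37: 6^1 ≡ 6, 6^2 ≡ 6² = 36, 6^4 ≡ 36² = 1296 ≡ 1, 6^8 ≡ 1² = 1, 6^16 ≡ 1² = 1. Since 19 = 16 + 2 + 1, 6^19 ≡ 1·36·6: 1·36 = 36, then 36·6 = 216 ≡ 31. So 6^19 ≡ 31 (mod 37).
Hence σ⁻¹(6) = 31.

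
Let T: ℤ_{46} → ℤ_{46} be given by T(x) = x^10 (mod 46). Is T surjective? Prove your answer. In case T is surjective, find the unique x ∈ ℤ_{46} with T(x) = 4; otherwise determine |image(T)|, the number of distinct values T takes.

24

T(22): Repeated squaring mod 46: 22^1 ≡ 22, 22^2 ≡ 22² = 484 ≡ 24, 22^4 ≡ 24² = 576 ≡ 24, 22^8 ≡ 24² = 576 ≡ 24. Since 10 = 8 + 2, 22^10 ≡ 24·24: 24·24 = 576 ≡ 24. So 22^10 ≡ 24 (mod 46).
T(24): Repeated squaring mod 46: 24^1 ≡ 24, 24^2 ≡ 24² = 576 ≡ 24, 24^4 ≡ 24² = 576 ≡ 24, 24^8 ≡ 24² = 576 ≡ 24. Since 10 = 8 + 2, 24^10 ≡ 24·24: 24·24 = 576 ≡ 24. So 24^10 ≡ 24 (mod 46).
So T(22) = T(24) = 24 while 22 ≠ 24, thus T is not injective.
A non-injective map from the 46-element set ℤ_{46} to itself takes at most 45 distinct values, so it cannot be surjective. So T is not surjective.
Since T is not surjective, we determine |image(T)|. Computing x^10 mod 46 for each x (by repeated squaring, reducing mod 46 at every step), the values T(0), T(1), …, T(45) are: 0, 1, 12, 31, 6, 9, 4, 13, 26, 41, 16, 25, 2, 39, 18, 3, 36, 27, 32, 29, 8, 35, 24, 23, 24, 35, 8, 29, 32, 27, 36, 3, 18, 39, 2, 25, 16, 41, 26, 13, 4, 9, 6, 31, 12, 1.
The distinct values are {0, 1, 2, 3, 4, 6, 8, 9, 12, 13, 16, 18, 23, 24, 25, 26, 27, 29, 31, 32, 35, 36, 39, 41}; there are 24 of them.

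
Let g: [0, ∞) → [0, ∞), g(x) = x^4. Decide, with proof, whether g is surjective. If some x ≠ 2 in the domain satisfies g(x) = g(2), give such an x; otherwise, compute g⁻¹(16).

2

For any y ∈ [0, ∞), x = y^{1/4} ∈ [0, ∞) gives g(x) = y, so g is surjective.
Since x ↦ x^4 is strictly increasing on [0, ∞), it is injective there, so no x ≠ 2 in the domain has g(x) = g(2). We therefore compute g⁻¹(16) = 16^{1/4} = 2 (indeed 2^4 = 16).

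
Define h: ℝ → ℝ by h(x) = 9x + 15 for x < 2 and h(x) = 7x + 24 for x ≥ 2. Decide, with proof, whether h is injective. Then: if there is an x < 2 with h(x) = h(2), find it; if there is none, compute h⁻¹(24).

Both pieces are strictly increasing (slopes 9 and 7), so each is injective on its own interval.
The left piece maps (−∞, 2) onto (−∞, 33); the right piece maps [2, ∞) onto [38, ∞).
These images are disjoint, so no value is attained by both pieces. Hence h is injective.
Because the two images are disjoint, no x < 2 has h(x) = h(2), so we compute h⁻¹(24): 24 lies in (−∞, 33), so solve 9x + 15 = 24: x = (24 − 15)/9 = 1.

1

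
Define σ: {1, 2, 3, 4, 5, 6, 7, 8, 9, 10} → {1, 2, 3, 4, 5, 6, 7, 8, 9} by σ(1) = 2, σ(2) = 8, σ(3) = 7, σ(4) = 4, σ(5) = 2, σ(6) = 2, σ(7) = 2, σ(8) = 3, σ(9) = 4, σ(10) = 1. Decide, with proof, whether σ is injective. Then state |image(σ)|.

σ(1) = 2 = σ(5) with 1 ≠ 5, so σ is not injective.
The image of σ is {1, 2, 3, 4, 7, 8}, which has 6 elements.

6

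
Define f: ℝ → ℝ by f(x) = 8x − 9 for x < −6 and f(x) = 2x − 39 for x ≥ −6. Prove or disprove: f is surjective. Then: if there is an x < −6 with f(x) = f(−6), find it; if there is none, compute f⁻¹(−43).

Both pieces are strictly increasing (slopes 8 and 2), so each is injective on its own interval.
The left piece maps (−∞, −6) onto (−∞, −57); the right piece maps [−6, ∞) onto [−51, ∞).
The union (−∞, −57) ∪ [−51, ∞) omits the interval between −57 and −51; in particular −57 has no preimage. So f is not surjective.
Because the two images are disjoint, no x < −6 has f(x) = f(−6), so we compute f⁻¹(−43): −43 lies in [−51, ∞), so solve 2x − 39 = −43: x = (−43 + 39)/2 = −2.

-2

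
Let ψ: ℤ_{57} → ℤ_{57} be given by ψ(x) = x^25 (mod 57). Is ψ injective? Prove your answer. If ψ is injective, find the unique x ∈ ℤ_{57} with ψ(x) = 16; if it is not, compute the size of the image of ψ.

Computing x^25 mod 57 for each x (by repeated squaring, reducing mod 57 at every step), the values ψ(0), ψ(1), …, ψ(56) are: 0, 1, 14, 21, 25, 35, 9, 7, 8, 42, 34, 11, 12, 10, 41, 51, 55, 5, 18, 19, 20, 33, 40, 44, 54, 28, 26, 27, 4, 53, 30, 31, 29, 3, 13, 17, 24, 37, 38, 39, 52, 2, 6, 16, 47, 45, 46, 23, 15, 49, 50, 48, 22, 32, 36, 43, 56.
Every element of ℤ_{57} appears exactly once in this list, so ψ is a bijection, and in particular injective.
Since ψ is injective, we read off the preimage of 16 from the same table: ψ(43) = 16, so ψ⁻¹(16) = 43.

43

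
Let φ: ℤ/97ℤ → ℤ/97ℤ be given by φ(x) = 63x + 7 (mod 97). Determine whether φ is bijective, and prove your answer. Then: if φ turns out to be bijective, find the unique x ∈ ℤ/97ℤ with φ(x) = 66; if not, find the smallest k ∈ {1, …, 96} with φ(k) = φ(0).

By definition, injectivity means: for all s, t in the domain, φ(s) = φ(t) implies s = t.
If φ(s) = φ(t), then 63s ≡ 63t (mod 97). Because gcd(63, 97) = 1, we may cancel 63 to get s ≡ t (mod 97).
We now compute 63⁻¹ mod 97 explicitly. Euclid's algorithm: 97 = 1·63 + 34, 63 = 1·34 + 29, 34 = 1·29 + 5, 29 = 5·5 + 4, 5 = 1·4 + 1; back-substituting gives 1 = 77·63 − 50·97, so 63⁻¹ ≡ 77 (mod 97).
Then y ↦ 77(y − 7) is a two-sided inverse to φ, so every y ∈ ℤ/97ℤ has a preimage.
Therefore φ is bijective.
Since φ is bijective, we find φ⁻¹(66): we need 63x ≡ 66 − 7 ≡ 59 (mod 97). Using 63⁻¹ = 77: x ≡ 77·59 = 4543 = 46·97 + 81, so x = 81.
Check: φ(81) = 63·81 + 7 = 5110 = 52·97 + 66 ≡ 66 (mod 97).

81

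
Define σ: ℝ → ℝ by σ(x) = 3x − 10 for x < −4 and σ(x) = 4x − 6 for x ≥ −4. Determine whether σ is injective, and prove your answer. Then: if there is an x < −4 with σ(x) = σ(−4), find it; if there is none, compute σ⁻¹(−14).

-2

Both pieces are strictly increasing (slopes 3 and 4), so each is injective on its own interval.
The left piece maps (−∞, −4) onto (−∞, −22); the right piece maps [−4, ∞) onto [−22, ∞).
These images are disjoint, so no value is attained by both pieces. Therefore σ is injective.
Because the two images are disjoint, no x < −4 has σ(x) = σ(−4), so we compute σ⁻¹(−14): −14 lies in [−22, ∞), so solve 4x − 6 = −14: x = (−14 + 6)/4 = −2.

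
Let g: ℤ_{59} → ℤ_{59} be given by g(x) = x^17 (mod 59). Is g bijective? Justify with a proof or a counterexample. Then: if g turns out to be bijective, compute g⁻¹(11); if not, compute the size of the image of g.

38

Since 59 is prime, the nonzero elements of ℤ_{59} form a cyclic group of order 58.
As gcd(17, 58) = 1, raising to the 17th power is a bijection on this group: if x_1^17 ≡ x_2^17 then (x_1x_2^{−1})^17 = 1, and the only element of order dividing gcd(17, 58) = 1 is 1, so x_1 = x_2.
With g(0) = 0 this makes g injective on all of ℤ_{59}, hence bijective (finite equal-size domain and codomain). In particular g is bijective.
Since g is bijective, we find the preimage of 11. The inverse of x ↦ x^17 on (ℤ_{59})^× is x ↦ x^41, because 17·41 = 697 = 12·58 + 1 ≡ 1 (mod 58) and x^{58} = 1 for x ≠ 0 (Fermat). So g⁻¹(11) = 11^41 mod 59.
Repeated squaring mod 59: 11^1 ≡ 11, 11^2 ≡ 11² = 121 ≡ 3, 11^4 ≡ 3² = 9, 11^8 ≡ 9² = 81 ≡ 22, 11^16 ≡ 22² = 484 ≡ 12, 11^32 ≡ 12² = 144 ≡ 26. Since 41 = 32 + 8 + 1, 11^41 ≡ 26·22·11: 26·22 = 572 ≡ 41, then 41·11 = 451 ≡ 38. So 11^41 ≡ 38 (mod 59).
Hence g⁻¹(11) = 38.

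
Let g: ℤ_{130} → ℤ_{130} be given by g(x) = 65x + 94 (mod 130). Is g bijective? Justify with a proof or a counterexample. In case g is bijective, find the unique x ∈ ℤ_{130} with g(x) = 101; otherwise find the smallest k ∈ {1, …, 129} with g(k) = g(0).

2

We have gcd(65, 130) = 65 > 1. Taking u = 0 and v = 2: g(0) = 94 and g(2) = 65·2 + 94 = 224 ≡ 94 (mod 130).
So g(0) = g(2) while 0 ≠ 2, thus g is not injective, hence not bijective.
Since g is not bijective, we find the least positive k with g(k) = g(0): this means 65k ≡ 0 (mod 130), i.e. 130 ∣ 65k. Since gcd(65, 130) = 65, dividing through by 65 this holds exactly when 2 ∣ k.
The smallest positive such k is 2.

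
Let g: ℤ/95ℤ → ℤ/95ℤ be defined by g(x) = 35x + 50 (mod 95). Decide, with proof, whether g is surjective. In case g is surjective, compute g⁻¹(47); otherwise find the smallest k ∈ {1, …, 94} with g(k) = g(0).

By definition, g is surjective if every y in the codomain equals g(x) for some x in the domain.
Since gcd(35, 95) = 5, we have 35x ≡ 0 (mod 5) for all x, so g(x) ≡ 0 (mod 5).
But 1 ≢ 0 (mod 5), so 1 ∈ ℤ/95ℤ has no preimage. Therefore g is not surjective.
Since g is not surjective, we find the least positive k with g(k) = g(0): this means 35k ≡ 0 (mod 95), i.e. 95 ∣ 35k. Since gcd(35, 95) = 5, dividing through by 5 this holds exactly when 19 ∣ 7k, and as gcd(7, 19) = 1, exactly when 19 ∣ k.
The smallest positive such k is 19.

19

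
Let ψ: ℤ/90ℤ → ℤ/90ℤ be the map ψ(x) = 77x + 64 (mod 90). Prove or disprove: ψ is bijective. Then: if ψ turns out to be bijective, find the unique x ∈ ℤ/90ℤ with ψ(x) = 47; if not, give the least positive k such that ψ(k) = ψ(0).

By definition, ψ is injective when ψ(x_1) = ψ(x_2) forces x_1 = x_2.
Suppose ψ(x_1) = ψ(x_2) in ℤ/90ℤ. Then 77x_1 + 64 ≡ 77x_2 + 64 (mod 90), hence 77(x_1 − x_2) ≡ 0 (mod 90).
Since gcd(77, 90) = 1, 77 is invertible modulo 90, thus x_1 − x_2 ≡ 0 (mod 90), i.e. x_1 = x_2.
We now compute 77⁻¹ mod 90 explicitly. Euclid's algorithm: 90 = 1·77 + 13, 77 = 5·13 + 12, 13 = 1·12 + 1; back-substituting gives 1 = 83·77 − 71·90, so 77⁻¹ ≡ 83 (mod 90).
For any y ∈ ℤ/90ℤ, x = 83(y − 64) mod 90 satisfies ψ(x) = 77·83(y − 64) + 64 ≡ y (since 77·83 ≡ 1 mod 90). So every y has a preimage.
Hence ψ is bijective.
Since ψ is bijective, we compute ψ⁻¹(47): solve 77x + 64 ≡ 47 (mod 90), i.e. 77x ≡ 73 (mod 90).
Multiplying by 77⁻¹ = 83 gives x ≡ 83·73 = 6059 = 67·90 + 29 ≡ 29 (mod 90).
Check: ψ(29) = 77·29 + 64 = 2297 = 25·90 + 47 ≡ 47 (mod 90).

29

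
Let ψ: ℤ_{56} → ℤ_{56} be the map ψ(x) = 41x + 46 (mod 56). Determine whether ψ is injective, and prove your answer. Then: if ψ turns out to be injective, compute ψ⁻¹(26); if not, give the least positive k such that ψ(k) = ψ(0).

If ψ(x_1) = ψ(x_2), then 41x_1 ≡ 41x_2 (mod 56). Because gcd(41, 56) = 1, we may cancel 41 to get x_1 ≡ x_2 (mod 56).
So ψ is injective.
We now compute 41⁻¹ mod 56 explicitly. Euclid's algorithm: 56 = 1·41 + 15, 41 = 2·15 + 11, 15 = 1·11 + 4, 11 = 2·4 + 3, 4 = 1·3 + 1; back-substituting gives 1 = 41·41 − 30·56, so 41⁻¹ ≡ 41 (mod 56).
Since ψ is injective, we compute ψ⁻¹(26): solve 41x + 46 ≡ 26 (mod 56), i.e. 41x ≡ 36 (mod 56).
Multiplying by 41⁻¹ = 41 gives x ≡ 41·36 = 1476 = 26·56 + 20 ≡ 20 (mod 56).
Check: ψ(20) = 41·20 + 46 = 866 = 15·56 + 26 ≡ 26 (mod 56).

20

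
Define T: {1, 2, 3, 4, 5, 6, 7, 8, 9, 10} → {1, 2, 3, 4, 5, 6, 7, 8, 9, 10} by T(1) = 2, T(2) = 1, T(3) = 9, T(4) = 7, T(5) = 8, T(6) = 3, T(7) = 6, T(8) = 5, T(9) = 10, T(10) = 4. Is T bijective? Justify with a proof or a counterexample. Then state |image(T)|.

10

The values 2, 1, 9, 7, 8, 3, 6, 5, 10, 4 are a permutation of {1, 2, 3, 4, 5, 6, 7, 8, 9, 10}: each element appears exactly once.
So T is injective and surjective, hence bijective.
The image of T is {1, 2, 3, 4, 5, 6, 7, 8, 9, 10}, which has 10 elements.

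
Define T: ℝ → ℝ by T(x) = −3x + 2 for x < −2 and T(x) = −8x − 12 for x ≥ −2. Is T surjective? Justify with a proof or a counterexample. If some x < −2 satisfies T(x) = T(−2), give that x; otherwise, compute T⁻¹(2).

Both pieces are strictly decreasing (slopes −3 and −8), so each is injective on its own interval.
The left piece maps (−∞, −2) onto (8, ∞); the right piece maps [−2, ∞) onto (−∞, 4].
The union (8, ∞) ∪ (−∞, 4] omits the interval between 8 and 4; in particular 8 has no preimage. So T is not surjective.
Because the two images are disjoint, no x < −2 has T(x) = T(−2), so we compute T⁻¹(2): 2 lies in (−∞, 4], so solve −8x − 12 = 2: x = (2 + 12)/(−8) = −7/4.

-7/4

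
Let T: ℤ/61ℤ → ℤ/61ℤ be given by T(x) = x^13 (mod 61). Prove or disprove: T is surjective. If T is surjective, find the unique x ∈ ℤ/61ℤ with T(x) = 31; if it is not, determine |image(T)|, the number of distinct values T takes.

10

Since 61 is prime, the nonzero elements of ℤ/61ℤ form a cyclic group of order 60.
As gcd(13, 60) = 1, raising to the 13th power is a bijection on this group: if s^13 ≡ t^13 then (st^{−1})^13 = 1, and the only element of order dividing gcd(13, 60) = 1 is 1, so s = t.
With T(0) = 0 this makes T injective on all of ℤ/61ℤ, hence bijective (finite equal-size domain and codomain). In particular T is surjective.
Since T is surjective, we find the preimage of 31. The inverse of x ↦ x^13 on (ℤ/61ℤ)^× is x ↦ x^37, because 13·37 = 481 = 8·60 + 1 ≡ 1 (mod 60) and x^{60} = 1 for x ≠ 0 (Fermat). So T⁻¹(31) = 31^37 mod 61.
Repeated squaring mod 61: 31^1 ≡ 31, 31^2 ≡ 31² = 961 ≡ 46, 31^4 ≡ 46² = 2116 ≡ 42, 31^8 ≡ 42² = 1764 ≡ 56, 31^16 ≡ 56² = 3136 ≡ 25, 31^32 ≡ 25² = 625 ≡ 15. Since 37 = 32 + 4 + 1, 31^37 ≡ 15·42·31: 15·42 = 630 ≡ 20, then 20·31 = 620 ≡ 10. So 31^37 ≡ 10 (mod 61).
Hence T⁻¹(31) = 10.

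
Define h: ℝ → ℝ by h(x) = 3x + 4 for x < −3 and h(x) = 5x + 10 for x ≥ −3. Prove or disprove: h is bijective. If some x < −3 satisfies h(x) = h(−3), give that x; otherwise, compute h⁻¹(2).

-8/5

Both pieces are strictly increasing (slopes 3 and 5), so each is injective on its own interval.
The left piece maps (−∞, −3) onto (−∞, −5); the right piece maps [−3, ∞) onto [−5, ∞).
Since −5 = −5, the images partition ℝ: h is injective and surjective, hence bijective.
Because the two images are disjoint, no x < −3 has h(x) = h(−3), so we compute h⁻¹(2): 2 lies in [−5, ∞), so solve 5x + 10 = 2: x = (2 − 10)/5 = −8/5.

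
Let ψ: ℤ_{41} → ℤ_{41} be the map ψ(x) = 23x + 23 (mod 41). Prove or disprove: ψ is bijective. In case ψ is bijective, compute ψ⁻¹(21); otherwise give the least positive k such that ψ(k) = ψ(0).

If ψ(a) = ψ(b), then 23a ≡ 23b (mod 41). Because gcd(23, 41) = 1, we may cancel 23 to get a ≡ b (mod 41).
We now compute 23⁻¹ mod 41 explicitly. Euclid's algorithm: 41 = 1·23 + 18, 23 = 1·18 + 5, 18 = 3·5 + 3, 5 = 1·3 + 2, 3 = 1·2 + 1; back-substituting gives 1 = 25·23 − 14·41, so 23⁻¹ ≡ 25 (mod 41).
For any y ∈ ℤ_{41}, x = 25(y − 23) mod 41 satisfies ψ(x) = 23·25(y − 23) + 23 ≡ y (since 23·25 ≡ 1 mod 41). So every y has a preimage.
Hence ψ is bijective.
Since ψ is bijective, we find ψ⁻¹(21): we need 23x ≡ 21 − 23 ≡ 39 (mod 41). Using 23⁻¹ = 25: x ≡ 25·39 = 975 = 23·41 + 32, so x = 32.
Check: ψ(32) = 23·32 + 23 = 759 = 18·41 + 21 ≡ 21 (mod 41).

32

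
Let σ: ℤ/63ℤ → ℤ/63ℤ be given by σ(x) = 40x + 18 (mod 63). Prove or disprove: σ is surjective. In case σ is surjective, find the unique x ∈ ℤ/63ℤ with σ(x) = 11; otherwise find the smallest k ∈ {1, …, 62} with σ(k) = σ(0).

Since gcd(40, 63) = 1, 40 is invertible modulo 63. Euclid's algorithm: 63 = 1·40 + 23, 40 = 1·23 + 17, 23 = 1·17 + 6, 17 = 2·6 + 5, 6 = 1·5 + 1; back-substituting gives 1 = 52·40 − 33·63, so 40⁻¹ ≡ 52 (mod 63).
Then y ↦ 52(y − 18) is a two-sided inverse to σ, so every y ∈ ℤ/63ℤ has a preimage.
So σ is surjective.
Since σ is surjective, we find σ⁻¹(11): we need 40x ≡ 11 − 18 ≡ 56 (mod 63). Using 40⁻¹ = 52: x ≡ 52·56 = 2912 = 46·63 + 14, so x = 14.
Check: σ(14) = 40·14 + 18 = 578 = 9·63 + 11 ≡ 11 (mod 63).

14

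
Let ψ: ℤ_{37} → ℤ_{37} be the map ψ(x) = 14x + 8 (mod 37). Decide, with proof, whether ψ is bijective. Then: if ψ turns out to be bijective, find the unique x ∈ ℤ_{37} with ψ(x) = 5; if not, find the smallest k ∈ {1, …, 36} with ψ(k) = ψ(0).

13

Suppose ψ(x_1) = ψ(x_2) in ℤ_{37}. Then 14x_1 + 8 ≡ 14x_2 + 8 (mod 37), hence 14(x_1 − x_2) ≡ 0 (mod 37).
Since gcd(14, 37) = 1, 14 is invertible modulo 37, thus x_1 − x_2 ≡ 0 (mod 37), i.e. x_1 = x_2.
We now compute 14⁻¹ mod 37 explicitly. Euclid's algorithm: 37 = 2·14 + 9, 14 = 1·9 + 5, 9 = 1·5 + 4, 5 = 1·4 + 1; back-substituting gives 1 = 8·14 − 3·37, so 14⁻¹ ≡ 8 (mod 37).
Then y ↦ 8(y − 8) is a two-sided inverse to ψ, so every y ∈ ℤ_{37} has a preimage.
Hence ψ is bijective.
Since ψ is bijective, we compute ψ⁻¹(5): solve 14x + 8 ≡ 5 (mod 37), i.e. 14x ≡ 34 (mod 37).
Multiplying by 14⁻¹ = 8 gives x ≡ 8·34 = 272 = 7·37 + 13 ≡ 13 (mod 37).
Check: ψ(13) = 14·13 + 8 = 190 = 5·37 + 5 ≡ 5 (mod 37).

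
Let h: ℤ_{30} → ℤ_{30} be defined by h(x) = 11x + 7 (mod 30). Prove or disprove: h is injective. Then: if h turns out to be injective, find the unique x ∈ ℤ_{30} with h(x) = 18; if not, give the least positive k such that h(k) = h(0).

Recall that injectivity means: for all s, t in the domain, h(s) = h(t) implies s = t.
Suppose h(s) = h(t) in ℤ_{30}. Then 11s + 7 ≡ 11t + 7 (mod 30), so 11(s − t) ≡ 0 (mod 30).
Since gcd(11, 30) = 1, 11 is invertible modulo 30, hence s − t ≡ 0 (mod 30), i.e. s = t.
So h is injective.
We now compute 11⁻¹ mod 30 explicitly. Euclid's algorithm: 30 = 2·11 + 8, 11 = 1·8 + 3, 8 = 2·3 + 2, 3 = 1·2 + 1; back-substituting gives 1 = 11·11 − 4·30, so 11⁻¹ ≡ 11 (mod 30).
Since h is injective, we compute h⁻¹(18): solve 11x + 7 ≡ 18 (mod 30), i.e. 11x ≡ 11 (mod 30).
Multiplying by 11⁻¹ = 11 gives x ≡ 11·11 = 121 = 4·30 + 1 ≡ 1 (mod 30).
Check: h(1) = 11·1 + 7 = 18 ≡ 18 (mod 30).

1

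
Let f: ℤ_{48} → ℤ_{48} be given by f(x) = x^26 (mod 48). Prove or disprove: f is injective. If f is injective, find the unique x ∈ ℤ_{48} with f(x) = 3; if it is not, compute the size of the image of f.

f(2): Repeated squaring mod 48: 2^1 ≡ 2, 2^2 ≡ 2² = 4, 2^4 ≡ 4² = 16, 2^8 ≡ 16² = 256 ≡ 16, 2^16 ≡ 16² = 256 ≡ 16. Since 26 = 16 + 8 + 2, 2^26 ≡ 16·16·4: 16·16 = 256 ≡ 16, then 16·4 = 64 ≡ 16. So 2^26 ≡ 16 (mod 48).
f(4): Repeated squaring mod 48: 4^1 ≡ 4, 4^2 ≡ 4² = 16, 4^4 ≡ 16² = 256 ≡ 16, 4^8 ≡ 16² = 256 ≡ 16, 4^16 ≡ 16² = 256 ≡ 16. Since 26 = 16 + 8 + 2, 4^26 ≡ 16·16·16: 16·16 = 256 ≡ 16, then 16·16 = 256 ≡ 16. So 4^26 ≡ 16 (mod 48).
So f(2) = f(4) = 16 while 2 ≠ 4, hence f is not injective.
Since f is not injective, we determine |image(f)|. Computing x^26 mod 48 for each x (by repeated squaring, reducing mod 48 at every step), the values f(0), f(1), …, f(47) are: 0, 1, 16, 9, 16, 25, 0, 1, 16, 33, 16, 25, 0, 25, 16, 33, 16, 1, 0, 25, 16, 9, 16, 1, 0, 1, 16, 9, 16, 25, 0, 1, 16, 33, 16, 25, 0, 25, 16, 33, 16, 1, 0, 25, 16, 9, 16, 1.
The distinct values are {0, 1, 9, 16, 25, 33}; there are 6 of them.

6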